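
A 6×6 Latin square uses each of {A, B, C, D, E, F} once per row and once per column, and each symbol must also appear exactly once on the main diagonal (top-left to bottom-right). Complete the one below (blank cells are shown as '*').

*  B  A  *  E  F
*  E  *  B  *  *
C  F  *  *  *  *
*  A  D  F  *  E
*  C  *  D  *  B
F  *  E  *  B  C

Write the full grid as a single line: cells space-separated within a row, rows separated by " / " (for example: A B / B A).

(r1,c1) = D
(r1,c4) = C
(r2,c1) = A
(r2,c6) = D
(r3,c3) = B
(r3,c6) = A
(r4,c1) = B
(r4,c5) = C
(r5,c1) = E
(r5,c3) = F
(r5,c5) = A
(r6,c2) = D
(r6,c4) = A
(r2,c3) = C
(r2,c5) = F
(r3,c4) = E
(r3,c5) = D

D B A C E F / A E C B F D / C F B E D A / B A D F C E / E C F D A B / F D E A B C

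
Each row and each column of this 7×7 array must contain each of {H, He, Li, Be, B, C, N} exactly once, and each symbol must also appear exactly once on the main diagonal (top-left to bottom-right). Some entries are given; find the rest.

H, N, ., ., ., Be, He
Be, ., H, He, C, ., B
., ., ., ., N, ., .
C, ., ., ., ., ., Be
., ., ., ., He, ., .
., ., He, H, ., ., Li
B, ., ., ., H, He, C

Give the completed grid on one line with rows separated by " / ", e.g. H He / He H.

H N C B Li Be He / Be Li H He C N B / He B Be C N Li H / C He Li N B H Be / Li H B Be He C N / N C He H Be B Li / B Be N Li H He C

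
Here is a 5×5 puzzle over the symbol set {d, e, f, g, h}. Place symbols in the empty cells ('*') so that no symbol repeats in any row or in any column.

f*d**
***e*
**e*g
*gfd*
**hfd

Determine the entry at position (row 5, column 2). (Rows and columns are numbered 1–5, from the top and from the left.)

e

row 2 has {e}; column 3 has {d,e,f,h} — only g is left for (r2,c3).
row 3 has {e,g}; column 4 has {d,e,f} — only h is left for (r3,c4).
row 5 has {d,f,h}; column 2 has {g} — only e is left for (r5,c2).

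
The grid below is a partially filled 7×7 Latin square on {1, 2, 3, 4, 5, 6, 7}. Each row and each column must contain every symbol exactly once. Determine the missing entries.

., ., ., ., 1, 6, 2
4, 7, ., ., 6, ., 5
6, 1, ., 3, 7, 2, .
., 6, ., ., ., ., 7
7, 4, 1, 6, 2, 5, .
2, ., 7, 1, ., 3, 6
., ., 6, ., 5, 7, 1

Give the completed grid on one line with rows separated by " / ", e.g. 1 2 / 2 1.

(r2,c4) = 2
(r2,c6) = 1
(r3,c7) = 4
(r4,c6) = 4
(r5,c7) = 3
(r6,c2) = 5
(r6,c5) = 4
(r7,c1) = 3
(r7,c2) = 2
(r7,c4) = 4
(r1,c1) = 5
(r1,c2) = 3
(r1,c3) = 4
(r1,c4) = 7
(r2,c3) = 3
(r3,c3) = 5
(r4,c1) = 1
(r4,c3) = 2
(r4,c4) = 5
(r4,c5) = 3

5 3 4 7 1 6 2 / 4 7 3 2 6 1 5 / 6 1 5 3 7 2 4 / 1 6 2 5 3 4 7 / 7 4 1 6 2 5 3 / 2 5 7 1 4 3 6 / 3 2 6 4 5 7 1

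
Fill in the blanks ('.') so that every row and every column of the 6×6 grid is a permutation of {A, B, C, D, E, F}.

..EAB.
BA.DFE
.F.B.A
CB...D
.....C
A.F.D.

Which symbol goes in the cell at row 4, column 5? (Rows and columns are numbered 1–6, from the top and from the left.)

E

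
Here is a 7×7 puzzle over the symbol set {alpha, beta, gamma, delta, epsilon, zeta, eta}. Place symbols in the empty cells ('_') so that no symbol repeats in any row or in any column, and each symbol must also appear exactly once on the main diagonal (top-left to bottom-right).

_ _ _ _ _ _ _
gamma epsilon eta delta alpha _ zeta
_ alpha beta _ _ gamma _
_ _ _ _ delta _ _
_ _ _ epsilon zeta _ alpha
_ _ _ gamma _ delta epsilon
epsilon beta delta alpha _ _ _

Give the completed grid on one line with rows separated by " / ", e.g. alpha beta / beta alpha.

(r2,c6) = beta
(r4,c4) = eta
(r5,c3) = gamma
(r5,c6) = eta
(r7,c6) = zeta
(r7,c7) = gamma
(r1,c1) = alpha
(r1,c6) = epsilon
(r3,c4) = zeta
(r4,c6) = alpha
(r4,c7) = beta
(r5,c2) = delta
(r7,c5) = eta
(r1,c3) = zeta
(r1,c4) = beta
(r1,c5) = gamma
(r3,c5) = epsilon
(r4,c1) = zeta
(r4,c2) = gamma
(r4,c3) = epsilon
(r5,c1) = beta
(r6,c1) = eta
(r6,c2) = zeta
(r6,c3) = alpha
(r6,c5) = beta
(r1,c2) = eta
(r1,c7) = delta
(r3,c1) = delta
(r3,c7) = eta

alpha eta zeta beta gamma epsilon delta / gamma epsilon eta delta alpha beta zeta / delta alpha beta zeta epsilon gamma eta / zeta gamma epsilon eta delta alpha beta / beta delta gamma epsilon zeta eta alpha / eta zeta alpha gamma beta delta epsilon / epsilon beta delta alpha eta zeta gamma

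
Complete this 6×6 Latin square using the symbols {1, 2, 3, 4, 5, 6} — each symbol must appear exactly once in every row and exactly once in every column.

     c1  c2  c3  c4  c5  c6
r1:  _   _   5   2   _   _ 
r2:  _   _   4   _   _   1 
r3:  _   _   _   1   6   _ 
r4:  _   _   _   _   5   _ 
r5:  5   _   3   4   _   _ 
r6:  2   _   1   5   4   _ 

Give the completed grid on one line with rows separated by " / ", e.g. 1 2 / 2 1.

At row 3, column 3: row 3 has {1,6}; column 3 has {1,3,4,5}; that leaves 2.
At row 4, column 3: row 4 has {5}; column 3 has {1,2,3,4,5}; that leaves 6.
At row 4, column 4: row 4 has {5,6}; column 4 has {1,2,4,5}; that leaves 3.
At row 2, column 4: row 2 has {1,4}; column 4 has {1,2,3,4,5}; that leaves 6.
At row 2, column 1: row 2 has {1,4,6}; column 1 has {2,5}; that leaves 3.
At row 2, column 5: row 2 has {1,3,4,6}; column 5 has {4,5,6}; that leaves 2.
At row 3, column 1: row 3 has {1,2,6}; column 1 has {2,3,5}; that leaves 4.
At row 4, column 1: row 4 has {3,5,6}; column 1 has {2,3,4,5}; that leaves 1.
At row 5, column 5: row 5 has {3,4,5}; column 5 has {2,4,5,6}; that leaves 1.
At row 1, column 1: row 1 has {2,5}; column 1 has {1,2,3,4,5}; that leaves 6.
At row 1, column 5: row 1 has {2,5,6}; column 5 has {1,2,4,5,6}; that leaves 3.
At row 1, column 6: row 1 has {2,3,5,6}; column 6 has {1}; that leaves 4.
At row 2, column 2: row 2 has {1,2,3,4,6}; column 2 is empty so far; that leaves 5.
At row 3, column 2: row 3 has {1,2,4,6}; column 2 has {5}; that leaves 3.
At row 3, column 6: row 3 has {1,2,3,4,6}; column 6 has {1,4}; that leaves 5.
At row 4, column 6: row 4 has {1,3,5,6}; column 6 has {1,4,5}; that leaves 2.
At row 5, column 6: row 5 has {1,3,4,5}; column 6 has {1,2,4,5}; that leaves 6.
At row 6, column 2: row 6 has {1,2,4,5}; column 2 has {3,5}; that leaves 6.
At row 6, column 6: row 6 has {1,2,4,5,6}; column 6 has {1,2,4,5,6}; that leaves 3.
At row 1, column 2: row 1 has {2,3,4,5,6}; column 2 has {3,5,6}; that leaves 1.
At row 4, column 2: row 4 has {1,2,3,5,6}; column 2 has {1,3,5,6}; that leaves 4.
At row 5, column 2: row 5 has {1,3,4,5,6}; column 2 has {1,3,4,5,6}; that leaves 2.

6 1 5 2 3 4 / 3 5 4 6 2 1 / 4 3 2 1 6 5 / 1 4 6 3 5 2 / 5 2 3 4 1 6 / 2 6 1 5 4 3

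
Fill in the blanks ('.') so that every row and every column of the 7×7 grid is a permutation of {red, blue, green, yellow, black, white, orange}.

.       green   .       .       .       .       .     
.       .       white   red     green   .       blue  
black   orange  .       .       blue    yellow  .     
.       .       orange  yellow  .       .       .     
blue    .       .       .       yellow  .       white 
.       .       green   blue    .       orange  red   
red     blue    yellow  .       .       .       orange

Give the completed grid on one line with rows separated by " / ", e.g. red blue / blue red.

white green blue black orange red yellow / orange yellow white red green black blue / black orange red white blue yellow green / green white orange yellow red blue black / blue red black orange yellow green white / yellow black green blue white orange red / red blue yellow green black white orange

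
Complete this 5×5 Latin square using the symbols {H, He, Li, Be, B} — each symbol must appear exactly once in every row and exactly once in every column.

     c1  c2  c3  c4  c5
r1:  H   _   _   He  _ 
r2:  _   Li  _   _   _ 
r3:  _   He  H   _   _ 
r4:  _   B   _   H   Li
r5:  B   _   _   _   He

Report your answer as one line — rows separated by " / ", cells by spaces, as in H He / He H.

row 1 has {H,He}; column 2 has {He,Li,B} — only Be is left for (r1,c2).
row 1 has {H,He,Be}; column 5 has {He,Li} — only B is left for (r1,c5).
row 3 has {H,He}; column 5 has {He,Li,B} — only Be is left for (r3,c5).
row 5 has {He,B}; column 2 has {He,Li,Be,B} — only H is left for (r5,c2).
row 1 has {H,He,Be,B}; column 3 has {H} — only Li is left for (r1,c3).
row 2 has {Li}; column 5 has {He,Li,Be,B} — only H is left for (r2,c5).
row 3 has {H,He,Be}; column 1 has {H,B} — only Li is left for (r3,c1).
row 3 has {H,He,Li,Be}; column 4 has {H,He} — only B is left for (r3,c4).
row 5 has {H,He,B}; column 3 has {H,Li} — only Be is left for (r5,c3).
row 5 has {H,He,Be,B}; column 4 has {H,He,B} — only Li is left for (r5,c4).
row 2 has {H,Li}; column 4 has {H,He,Li,B} — only Be is left for (r2,c4).
row 4 has {H,Li,B}; column 3 has {H,Li,Be} — only He is left for (r4,c3).
row 2 has {H,Li,Be}; column 1 has {H,Li,B} — only He is left for (r2,c1).
row 2 has {H,He,Li,Be}; column 3 has {H,He,Li,Be} — only B is left for (r2,c3).
row 4 has {H,He,Li,B}; column 1 has {H,He,Li,B} — only Be is left for (r4,c1).

H Be Li He B / He Li B Be H / Li He H B Be / Be B He H Li / B H Be Li He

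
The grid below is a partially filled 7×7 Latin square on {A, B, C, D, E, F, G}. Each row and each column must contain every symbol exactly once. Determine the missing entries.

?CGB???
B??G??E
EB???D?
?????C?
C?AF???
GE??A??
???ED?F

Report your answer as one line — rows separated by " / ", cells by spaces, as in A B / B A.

D C G B F E A / B F D G C A E / E B F A G D C / F A E D B C G / C D A F E G B / G E B C A F D / A G C E D B F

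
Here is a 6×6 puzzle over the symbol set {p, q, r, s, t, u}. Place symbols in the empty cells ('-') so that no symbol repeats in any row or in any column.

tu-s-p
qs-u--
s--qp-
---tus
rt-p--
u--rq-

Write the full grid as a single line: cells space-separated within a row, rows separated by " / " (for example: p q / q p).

t u q s r p / q s p u t r / s r t q p u / p q r t u s / r t u p s q / u p s r q t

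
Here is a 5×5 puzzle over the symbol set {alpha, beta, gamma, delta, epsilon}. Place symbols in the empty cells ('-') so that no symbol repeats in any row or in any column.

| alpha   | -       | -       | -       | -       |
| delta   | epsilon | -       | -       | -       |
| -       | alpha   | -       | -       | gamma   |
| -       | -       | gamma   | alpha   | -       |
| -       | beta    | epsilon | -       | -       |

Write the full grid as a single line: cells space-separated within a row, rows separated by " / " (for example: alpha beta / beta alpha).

row 4 has {alpha,gamma}; column 2 has {alpha,beta,epsilon} — only delta is left for (r4,c2).
row 5 has {beta,epsilon}; column 1 has {alpha,delta} — only gamma is left for (r5,c1).
row 5 has {beta,gamma,epsilon}; column 4 has {alpha} — only delta is left for (r5,c4).
row 5 has {beta,gamma,delta,epsilon}; column 5 has {gamma} — only alpha is left for (r5,c5).
row 1 has {alpha}; column 2 has {alpha,beta,delta,epsilon} — only gamma is left for (r1,c2).
row 2 has {delta,epsilon}; column 5 has {alpha,gamma} — only beta is left for (r2,c5).
row 4 has {alpha,gamma,delta}; column 5 has {alpha,beta,gamma} — only epsilon is left for (r4,c5).
row 1 has {alpha,gamma}; column 5 has {alpha,beta,gamma,epsilon} — only delta is left for (r1,c5).
row 2 has {beta,delta,epsilon}; column 3 has {gamma,epsilon} — only alpha is left for (r2,c3).
row 2 has {alpha,beta,delta,epsilon}; column 4 has {alpha,delta} — only gamma is left for (r2,c4).
row 4 has {alpha,gamma,delta,epsilon}; column 1 has {alpha,gamma,delta} — only beta is left for (r4,c1).
row 1 has {alpha,gamma,delta}; column 3 has {alpha,gamma,epsilon} — only beta is left for (r1,c3).
row 1 has {alpha,beta,gamma,delta}; column 4 has {alpha,gamma,delta} — only epsilon is left for (r1,c4).
row 3 has {alpha,gamma}; column 1 has {alpha,beta,gamma,delta} — only epsilon is left for (r3,c1).
row 3 has {alpha,gamma,epsilon}; column 3 has {alpha,beta,gamma,epsilon} — only delta is left for (r3,c3).
row 3 has {alpha,gamma,delta,epsilon}; column 4 has {alpha,gamma,delta,epsilon} — only beta is left for (r3,c4).

alpha gamma beta epsilon delta / delta epsilon alpha gamma beta / epsilon alpha delta beta gamma / beta delta gamma alpha epsilon / gamma beta epsilon delta alpha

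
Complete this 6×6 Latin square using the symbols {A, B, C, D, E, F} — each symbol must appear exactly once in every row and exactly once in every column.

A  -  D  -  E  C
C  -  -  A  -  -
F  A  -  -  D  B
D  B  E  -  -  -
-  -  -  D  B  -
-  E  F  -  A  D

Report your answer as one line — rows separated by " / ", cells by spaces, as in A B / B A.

A F D B E C / C D B A F E / F A C E D B / D B E F C A / E C A D B F / B E F C A D

At row 1, column 2: row 1 has {A,C,D,E}; column 2 has {A,B,E}; that leaves F.
At row 1, column 4: row 1 has {A,C,D,E,F}; column 4 has {A,D}; that leaves B.
At row 2, column 2: row 2 has {A,C}; column 2 has {A,B,E,F}; that leaves D.
At row 2, column 3: row 2 has {A,C,D}; column 3 has {D,E,F}; that leaves B.
At row 2, column 5: row 2 has {A,B,C,D}; column 5 has {A,B,D,E}; that leaves F.
At row 2, column 6: row 2 has {A,B,C,D,F}; column 6 has {B,C,D}; that leaves E.
At row 3, column 3: row 3 has {A,B,D,F}; column 3 has {B,D,E,F}; that leaves C.
At row 3, column 4: row 3 has {A,B,C,D,F}; column 4 has {A,B,D}; that leaves E.
At row 4, column 5: row 4 has {B,D,E}; column 5 has {A,B,D,E,F}; that leaves C.
At row 5, column 1: row 5 has {B,D}; column 1 has {A,C,D,F}; that leaves E.
At row 5, column 2: row 5 has {B,D,E}; column 2 has {A,B,D,E,F}; that leaves C.
At row 5, column 3: row 5 has {B,C,D,E}; column 3 has {B,C,D,E,F}; that leaves A.
At row 5, column 6: row 5 has {A,B,C,D,E}; column 6 has {B,C,D,E}; that leaves F.
At row 6, column 1: row 6 has {A,D,E,F}; column 1 has {A,C,D,E,F}; that leaves B.
At row 6, column 4: row 6 has {A,B,D,E,F}; column 4 has {A,B,D,E}; that leaves C.
At row 4, column 4: row 4 has {B,C,D,E}; column 4 has {A,B,C,D,E}; that leaves F.
At row 4, column 6: row 4 has {B,C,D,E,F}; column 6 has {B,C,D,E,F}; that leaves A.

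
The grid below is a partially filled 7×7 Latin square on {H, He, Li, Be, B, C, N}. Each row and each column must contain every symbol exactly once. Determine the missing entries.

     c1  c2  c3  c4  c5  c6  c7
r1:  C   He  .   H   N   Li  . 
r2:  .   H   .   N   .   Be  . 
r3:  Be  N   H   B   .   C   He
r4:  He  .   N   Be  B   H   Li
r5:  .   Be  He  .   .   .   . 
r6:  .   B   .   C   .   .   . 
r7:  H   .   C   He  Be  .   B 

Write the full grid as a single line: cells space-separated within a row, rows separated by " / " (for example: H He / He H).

C He B H N Li Be / B H Li N He Be C / Be N H B Li C He / He C N Be B H Li / N Be He Li C B H / Li B Be C H He N / H Li C He Be N B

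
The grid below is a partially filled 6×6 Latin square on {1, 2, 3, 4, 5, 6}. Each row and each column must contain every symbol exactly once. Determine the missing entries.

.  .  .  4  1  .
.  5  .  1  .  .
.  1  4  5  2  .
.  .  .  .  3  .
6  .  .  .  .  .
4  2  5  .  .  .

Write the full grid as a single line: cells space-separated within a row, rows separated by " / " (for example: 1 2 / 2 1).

row 3 has {1,2,4,5}; column 1 has {4,6} — only 3 is left for (r3,c1).
row 3 has {1,2,3,4,5}; column 6 is empty so far — only 6 is left for (r3,c6).
row 6 has {2,4,5}; column 5 has {1,2,3} — only 6 is left for (r6,c5).
row 2 has {1,5}; column 1 has {3,4,6} — only 2 is left for (r2,c1).
row 2 has {1,2,5}; column 5 has {1,2,3,6} — only 4 is left for (r2,c5).
row 2 has {1,2,4,5}; column 6 has {6} — only 3 is left for (r2,c6).
row 5 has {6}; column 5 has {1,2,3,4,6} — only 5 is left for (r5,c5).
row 6 has {2,4,5,6}; column 4 has {1,4,5} — only 3 is left for (r6,c4).
row 6 has {2,3,4,5,6}; column 6 has {3,6} — only 1 is left for (r6,c6).
row 1 has {1,4}; column 1 has {2,3,4,6} — only 5 is left for (r1,c1).
row 1 has {1,4,5}; column 6 has {1,3,6} — only 2 is left for (r1,c6).
row 2 has {1,2,3,4,5}; column 3 has {4,5} — only 6 is left for (r2,c3).
row 4 has {3}; column 1 has {2,3,4,5,6} — only 1 is left for (r4,c1).
row 4 has {1,3}; column 3 has {4,5,6} — only 2 is left for (r4,c3).
row 4 has {1,2,3}; column 4 has {1,3,4,5} — only 6 is left for (r4,c4).
row 5 has {5,6}; column 4 has {1,3,4,5,6} — only 2 is left for (r5,c4).
row 5 has {2,5,6}; column 6 has {1,2,3,6} — only 4 is left for (r5,c6).
row 1 has {1,2,4,5}; column 3 has {2,4,5,6} — only 3 is left for (r1,c3).
row 4 has {1,2,3,6}; column 2 has {1,2,5} — only 4 is left for (r4,c2).
row 4 has {1,2,3,4,6}; column 6 has {1,2,3,4,6} — only 5 is left for (r4,c6).
row 5 has {2,4,5,6}; column 2 has {1,2,4,5} — only 3 is left for (r5,c2).
row 5 has {2,3,4,5,6}; column 3 has {2,3,4,5,6} — only 1 is left for (r5,c3).
row 1 has {1,2,3,4,5}; column 2 has {1,2,3,4,5} — only 6 is left for (r1,c2).

5 6 3 4 1 2 / 2 5 6 1 4 3 / 3 1 4 5 2 6 / 1 4 2 6 3 5 / 6 3 1 2 5 4 / 4 2 5 3 6 1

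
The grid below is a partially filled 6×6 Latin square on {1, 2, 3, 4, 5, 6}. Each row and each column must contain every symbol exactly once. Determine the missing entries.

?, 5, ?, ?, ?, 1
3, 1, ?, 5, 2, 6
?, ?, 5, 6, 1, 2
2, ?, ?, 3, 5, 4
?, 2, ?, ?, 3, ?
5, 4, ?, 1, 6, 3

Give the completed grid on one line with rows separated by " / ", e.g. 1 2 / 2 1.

6 5 3 2 4 1 / 3 1 4 5 2 6 / 4 3 5 6 1 2 / 2 6 1 3 5 4 / 1 2 6 4 3 5 / 5 4 2 1 6 3

(r1,c5) = 4
(r2,c3) = 4
(r3,c1) = 4
(r3,c2) = 3
(r4,c2) = 6
(r4,c3) = 1
(r5,c3) = 6
(r5,c4) = 4
(r5,c6) = 5
(r6,c3) = 2
(r1,c1) = 6
(r1,c3) = 3
(r1,c4) = 2
(r5,c1) = 1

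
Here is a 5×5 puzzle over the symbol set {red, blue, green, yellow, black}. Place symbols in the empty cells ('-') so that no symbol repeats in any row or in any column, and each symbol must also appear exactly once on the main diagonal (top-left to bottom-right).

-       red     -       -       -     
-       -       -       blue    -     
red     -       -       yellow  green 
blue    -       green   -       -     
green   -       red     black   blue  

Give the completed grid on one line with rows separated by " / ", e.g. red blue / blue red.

yellow red blue green black / black green yellow blue red / red blue black yellow green / blue black green red yellow / green yellow red black blue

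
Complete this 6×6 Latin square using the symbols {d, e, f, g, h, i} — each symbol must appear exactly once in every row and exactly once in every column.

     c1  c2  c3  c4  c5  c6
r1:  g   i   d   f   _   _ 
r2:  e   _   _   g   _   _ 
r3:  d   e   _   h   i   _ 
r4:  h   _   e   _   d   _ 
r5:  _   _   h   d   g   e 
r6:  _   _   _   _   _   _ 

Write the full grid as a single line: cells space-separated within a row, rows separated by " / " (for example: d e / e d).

g i d f e h / e h i g f d / d e f h i g / h g e i d f / i f h d g e / f d g e h i

(r1,c6) = h
(r4,c4) = i
(r5,c2) = f
(r6,c4) = e
(r1,c5) = e
(r4,c2) = g
(r4,c6) = f
(r5,c1) = i
(r6,c1) = f
(r6,c5) = h
(r2,c5) = f
(r3,c6) = g
(r6,c2) = d
(r6,c6) = i
(r2,c2) = h
(r2,c3) = i
(r2,c6) = d
(r3,c3) = f
(r6,c3) = g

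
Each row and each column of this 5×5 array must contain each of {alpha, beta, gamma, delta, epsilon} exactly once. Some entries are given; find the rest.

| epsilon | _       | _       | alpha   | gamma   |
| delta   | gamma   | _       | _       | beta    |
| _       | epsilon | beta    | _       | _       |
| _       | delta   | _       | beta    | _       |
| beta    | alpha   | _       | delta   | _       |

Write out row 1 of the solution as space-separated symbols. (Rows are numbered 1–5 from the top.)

epsilon beta delta alpha gamma

(r1,c2) = beta
(r1,c3) = delta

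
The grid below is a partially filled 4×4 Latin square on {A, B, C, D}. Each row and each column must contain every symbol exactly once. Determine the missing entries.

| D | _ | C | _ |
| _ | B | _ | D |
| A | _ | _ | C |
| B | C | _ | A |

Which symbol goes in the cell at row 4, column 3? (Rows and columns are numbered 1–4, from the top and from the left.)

row 1 has {C,D}; column 2 has {B,C} — only A is left for (r1,c2).
row 1 has {A,C,D}; column 4 has {A,C,D} — only B is left for (r1,c4).
row 2 has {B,D}; column 1 has {A,B,D} — only C is left for (r2,c1).
row 2 has {B,C,D}; column 3 has {C} — only A is left for (r2,c3).
row 3 has {A,C}; column 2 has {A,B,C} — only D is left for (r3,c2).
row 3 has {A,C,D}; column 3 has {A,C} — only B is left for (r3,c3).
row 4 has {A,B,C}; column 3 has {A,B,C} — only D is left for (r4,c3).

D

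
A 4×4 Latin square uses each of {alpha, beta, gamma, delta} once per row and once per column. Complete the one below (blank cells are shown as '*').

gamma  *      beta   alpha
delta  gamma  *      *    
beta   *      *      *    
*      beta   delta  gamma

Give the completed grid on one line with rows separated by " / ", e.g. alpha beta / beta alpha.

gamma delta beta alpha / delta gamma alpha beta / beta alpha gamma delta / alpha beta delta gamma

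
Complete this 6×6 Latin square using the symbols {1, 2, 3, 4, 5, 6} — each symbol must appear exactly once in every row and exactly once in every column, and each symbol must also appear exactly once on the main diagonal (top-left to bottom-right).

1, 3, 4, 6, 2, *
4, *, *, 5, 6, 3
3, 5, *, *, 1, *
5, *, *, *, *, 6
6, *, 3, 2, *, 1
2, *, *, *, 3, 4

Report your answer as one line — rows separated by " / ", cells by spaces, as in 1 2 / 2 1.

1 3 4 6 2 5 / 4 2 1 5 6 3 / 3 5 6 4 1 2 / 5 1 2 3 4 6 / 6 4 3 2 5 1 / 2 6 5 1 3 4

row 1 has {1,2,3,4,6}; column 6 has {1,3,4,6} — only 5 is left for (r1,c6).
row 2 has {3,4,5,6}; column 2 has {3,5}; the diagonal has {1,4} — only 2 is left for (r2,c2).
row 2 has {2,3,4,5,6}; column 3 has {3,4} — only 1 is left for (r2,c3).
row 3 has {1,3,5}; column 3 has {1,3,4}; the diagonal has {1,2,4} — only 6 is left for (r3,c3).
row 3 has {1,3,5,6}; column 4 has {2,5,6} — only 4 is left for (r3,c4).
row 3 has {1,3,4,5,6}; column 6 has {1,3,4,5,6} — only 2 is left for (r3,c6).
row 4 has {5,6}; column 3 has {1,3,4,6} — only 2 is left for (r4,c3).
row 4 has {2,5,6}; column 4 has {2,4,5,6}; the diagonal has {1,2,4,6} — only 3 is left for (r4,c4).
row 4 has {2,3,5,6}; column 5 has {1,2,3,6} — only 4 is left for (r4,c5).
row 5 has {1,2,3,6}; column 2 has {2,3,5} — only 4 is left for (r5,c2).
row 5 has {1,2,3,4,6}; column 5 has {1,2,3,4,6}; the diagonal has {1,2,3,4,6} — only 5 is left for (r5,c5).
row 6 has {2,3,4}; column 3 has {1,2,3,4,6} — only 5 is left for (r6,c3).
row 6 has {2,3,4,5}; column 4 has {2,3,4,5,6} — only 1 is left for (r6,c4).
row 4 has {2,3,4,5,6}; column 2 has {2,3,4,5} — only 1 is left for (r4,c2).
row 6 has {1,2,3,4,5}; column 2 has {1,2,3,4,5} — only 6 is left for (r6,c2).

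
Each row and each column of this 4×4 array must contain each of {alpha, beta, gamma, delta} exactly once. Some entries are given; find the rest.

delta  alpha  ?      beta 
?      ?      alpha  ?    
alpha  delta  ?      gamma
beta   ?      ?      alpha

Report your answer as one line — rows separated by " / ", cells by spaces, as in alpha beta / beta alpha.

(r1,c3) = gamma
(r2,c1) = gamma
(r2,c2) = beta
(r2,c4) = delta
(r3,c3) = beta
(r4,c2) = gamma
(r4,c3) = delta

delta alpha gamma beta / gamma beta alpha delta / alpha delta beta gamma / beta gamma delta alpha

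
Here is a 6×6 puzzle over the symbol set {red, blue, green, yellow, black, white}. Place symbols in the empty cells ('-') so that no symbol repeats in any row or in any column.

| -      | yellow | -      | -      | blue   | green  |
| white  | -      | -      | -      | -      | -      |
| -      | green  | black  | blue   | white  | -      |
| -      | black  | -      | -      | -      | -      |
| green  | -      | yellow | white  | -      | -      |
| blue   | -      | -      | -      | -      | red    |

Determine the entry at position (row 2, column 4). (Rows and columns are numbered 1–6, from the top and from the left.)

yellow

At row 3, column 6: row 3 has {blue,green,black,white}; column 6 has {red,green}; that leaves yellow.
At row 6, column 2: row 6 has {red,blue}; column 2 has {green,yellow,black}; that leaves white.
At row 6, column 3: row 6 has {red,blue,white}; column 3 has {yellow,black}; that leaves green.
At row 3, column 1: row 3 has {blue,green,yellow,black,white}; column 1 has {blue,green,white}; that leaves red.
At row 4, column 1: row 4 has {black}; column 1 has {red,blue,green,white}; that leaves yellow.
At row 1, column 1: row 1 has {blue,green,yellow}; column 1 has {red,blue,green,yellow,white}; that leaves black.
At row 1, column 4: row 1 has {blue,green,yellow,black}; column 4 has {blue,white}; that leaves red.
At row 4, column 4: row 4 has {yellow,black}; column 4 has {red,blue,white}; that leaves green.
At row 4, column 5: row 4 has {green,yellow,black}; column 5 has {blue,white}; that leaves red.
At row 5, column 5: row 5 has {green,yellow,white}; column 5 has {red,blue,white}; that leaves black.
At row 5, column 6: row 5 has {green,yellow,black,white}; column 6 has {red,green,yellow}; that leaves blue.
At row 6, column 5: row 6 has {red,blue,green,white}; column 5 has {red,blue,black,white}; that leaves yellow.
At row 1, column 3: row 1 has {red,blue,green,yellow,black}; column 3 has {green,yellow,black}; that leaves white.
At row 2, column 5: row 2 has {white}; column 5 has {red,blue,yellow,black,white}; that leaves green.
At row 2, column 6: row 2 has {green,white}; column 6 has {red,blue,green,yellow}; that leaves black.
At row 4, column 3: row 4 has {red,green,yellow,black}; column 3 has {green,yellow,black,white}; that leaves blue.
At row 4, column 6: row 4 has {red,blue,green,yellow,black}; column 6 has {red,blue,green,yellow,black}; that leaves white.
At row 5, column 2: row 5 has {blue,green,yellow,black,white}; column 2 has {green,yellow,black,white}; that leaves red.
At row 6, column 4: row 6 has {red,blue,green,yellow,white}; column 4 has {red,blue,green,white}; that leaves black.
At row 2, column 2: row 2 has {green,black,white}; column 2 has {red,green,yellow,black,white}; that leaves blue.
At row 2, column 3: row 2 has {blue,green,black,white}; column 3 has {blue,green,yellow,black,white}; that leaves red.
At row 2, column 4: row 2 has {red,blue,green,black,white}; column 4 has {red,blue,green,black,white}; that leaves yellow.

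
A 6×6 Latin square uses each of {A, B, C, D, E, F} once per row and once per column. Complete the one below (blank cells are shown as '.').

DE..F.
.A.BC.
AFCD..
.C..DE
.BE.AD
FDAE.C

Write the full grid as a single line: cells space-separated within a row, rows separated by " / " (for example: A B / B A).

(r1,c3) = B
(r1,c6) = A
(r2,c1) = E
(r2,c6) = F
(r3,c6) = B
(r4,c1) = B
(r4,c3) = F
(r4,c4) = A
(r5,c1) = C
(r5,c4) = F
(r6,c5) = B
(r1,c4) = C
(r2,c3) = D
(r3,c5) = E

D E B C F A / E A D B C F / A F C D E B / B C F A D E / C B E F A D / F D A E B C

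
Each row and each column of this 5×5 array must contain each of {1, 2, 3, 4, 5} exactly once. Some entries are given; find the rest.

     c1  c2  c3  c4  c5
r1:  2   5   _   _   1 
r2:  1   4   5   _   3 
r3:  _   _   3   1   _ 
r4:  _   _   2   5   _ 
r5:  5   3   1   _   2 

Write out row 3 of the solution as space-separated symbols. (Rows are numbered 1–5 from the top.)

4 2 3 1 5

(r1,c3) = 4
(r1,c4) = 3
(r2,c4) = 2
(r3,c1) = 4
(r3,c2) = 2
(r3,c5) = 5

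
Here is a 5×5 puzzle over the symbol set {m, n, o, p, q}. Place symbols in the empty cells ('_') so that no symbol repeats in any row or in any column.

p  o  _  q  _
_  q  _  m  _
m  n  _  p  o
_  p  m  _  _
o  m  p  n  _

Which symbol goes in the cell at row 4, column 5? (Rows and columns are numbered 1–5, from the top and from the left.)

n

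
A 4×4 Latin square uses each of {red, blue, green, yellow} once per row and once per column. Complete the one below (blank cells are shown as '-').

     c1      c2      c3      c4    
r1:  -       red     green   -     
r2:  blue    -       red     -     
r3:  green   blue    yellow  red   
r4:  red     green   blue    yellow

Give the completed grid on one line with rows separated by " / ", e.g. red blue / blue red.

yellow red green blue / blue yellow red green / green blue yellow red / red green blue yellow

(r1,c1) = yellow
(r1,c4) = blue
(r2,c2) = yellow
(r2,c4) = green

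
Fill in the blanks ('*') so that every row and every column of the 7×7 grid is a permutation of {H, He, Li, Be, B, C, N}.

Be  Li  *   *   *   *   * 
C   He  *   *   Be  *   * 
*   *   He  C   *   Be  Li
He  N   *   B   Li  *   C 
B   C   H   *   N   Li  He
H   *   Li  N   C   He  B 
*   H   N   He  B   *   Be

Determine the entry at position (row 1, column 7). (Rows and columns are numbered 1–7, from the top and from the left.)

N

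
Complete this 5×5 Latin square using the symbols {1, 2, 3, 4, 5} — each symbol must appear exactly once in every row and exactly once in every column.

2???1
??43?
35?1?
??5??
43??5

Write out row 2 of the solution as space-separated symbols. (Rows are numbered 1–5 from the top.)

5 1 4 3 2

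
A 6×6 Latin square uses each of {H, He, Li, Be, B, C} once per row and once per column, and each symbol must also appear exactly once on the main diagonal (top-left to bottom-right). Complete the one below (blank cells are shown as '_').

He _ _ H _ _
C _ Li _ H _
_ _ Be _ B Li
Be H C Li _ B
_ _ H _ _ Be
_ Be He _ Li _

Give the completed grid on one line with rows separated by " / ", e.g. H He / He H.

He Li B H Be C / C B Li Be H He / H C Be He B Li / Be H C Li He B / Li He H B C Be / B Be He C Li H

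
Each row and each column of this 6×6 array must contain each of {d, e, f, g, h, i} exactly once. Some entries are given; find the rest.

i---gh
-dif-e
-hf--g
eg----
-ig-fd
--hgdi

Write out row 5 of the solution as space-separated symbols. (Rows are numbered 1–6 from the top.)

h i g e f d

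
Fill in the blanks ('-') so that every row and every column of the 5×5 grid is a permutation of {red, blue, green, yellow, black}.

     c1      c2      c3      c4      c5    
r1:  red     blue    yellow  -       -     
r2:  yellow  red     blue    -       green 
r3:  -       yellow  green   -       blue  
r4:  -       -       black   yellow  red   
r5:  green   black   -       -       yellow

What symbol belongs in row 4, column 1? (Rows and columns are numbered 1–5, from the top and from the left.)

Cell (r1,c5): row 1 has {red,blue,yellow}; column 5 has {red,blue,green,yellow} → black.
Cell (r2,c4): row 2 has {red,blue,green,yellow}; column 4 has {yellow} → black.
Cell (r3,c1): row 3 has {blue,green,yellow}; column 1 has {red,green,yellow} → black.
Cell (r3,c4): row 3 has {blue,green,yellow,black}; column 4 has {yellow,black} → red.
Cell (r4,c1): row 4 has {red,yellow,black}; column 1 has {red,green,yellow,black} → blue.

blue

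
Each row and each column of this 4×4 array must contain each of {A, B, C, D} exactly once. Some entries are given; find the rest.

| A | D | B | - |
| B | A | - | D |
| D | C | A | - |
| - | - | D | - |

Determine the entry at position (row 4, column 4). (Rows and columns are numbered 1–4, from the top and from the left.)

A

Cell (r1,c4): row 1 has {A,B,D}; column 4 has {D} → C.
Cell (r2,c3): row 2 has {A,B,D}; column 3 has {A,B,D} → C.
Cell (r3,c4): row 3 has {A,C,D}; column 4 has {C,D} → B.
Cell (r4,c1): row 4 has {D}; column 1 has {A,B,D} → C.
Cell (r4,c2): row 4 has {C,D}; column 2 has {A,C,D} → B.
Cell (r4,c4): row 4 has {B,C,D}; column 4 has {B,C,D} → A.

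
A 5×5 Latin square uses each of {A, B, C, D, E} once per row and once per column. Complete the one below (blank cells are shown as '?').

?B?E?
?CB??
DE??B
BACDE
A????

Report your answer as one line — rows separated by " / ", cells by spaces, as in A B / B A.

C B D E A / E C B A D / D E A C B / B A C D E / A D E B C

row 1 has {B,E}; column 1 has {A,B,D} — only C is left for (r1,c1).
row 2 has {B,C}; column 1 has {A,B,C,D} — only E is left for (r2,c1).
row 2 has {B,C,E}; column 4 has {D,E} — only A is left for (r2,c4).
row 2 has {A,B,C,E}; column 5 has {B,E} — only D is left for (r2,c5).
row 3 has {B,D,E}; column 3 has {B,C} — only A is left for (r3,c3).
row 3 has {A,B,D,E}; column 4 has {A,D,E} — only C is left for (r3,c4).
row 5 has {A}; column 2 has {A,B,C,E} — only D is left for (r5,c2).
row 5 has {A,D}; column 3 has {A,B,C} — only E is left for (r5,c3).
row 5 has {A,D,E}; column 4 has {A,C,D,E} — only B is left for (r5,c4).
row 5 has {A,B,D,E}; column 5 has {B,D,E} — only C is left for (r5,c5).
row 1 has {B,C,E}; column 3 has {A,B,C,E} — only D is left for (r1,c3).
row 1 has {B,C,D,E}; column 5 has {B,C,D,E} — only A is left for (r1,c5).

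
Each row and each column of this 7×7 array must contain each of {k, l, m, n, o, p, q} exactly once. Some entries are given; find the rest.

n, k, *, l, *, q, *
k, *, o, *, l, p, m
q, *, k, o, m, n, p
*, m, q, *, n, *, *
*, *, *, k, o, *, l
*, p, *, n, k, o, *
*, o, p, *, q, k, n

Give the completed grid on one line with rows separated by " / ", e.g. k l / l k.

n k m l p q o / k n o q l p m / q l k o m n p / o m q p n l k / p q n k o m l / m p l n k o q / l o p m q k n

(r1,c3) = m
(r1,c5) = p
(r1,c7) = o
(r2,c4) = q
(r3,c2) = l
(r4,c4) = p
(r4,c6) = l
(r4,c7) = k
(r5,c3) = n
(r5,c6) = m
(r6,c3) = l
(r6,c7) = q
(r7,c4) = m
(r2,c2) = n
(r4,c1) = o
(r5,c1) = p
(r5,c2) = q
(r6,c1) = m
(r7,c1) = l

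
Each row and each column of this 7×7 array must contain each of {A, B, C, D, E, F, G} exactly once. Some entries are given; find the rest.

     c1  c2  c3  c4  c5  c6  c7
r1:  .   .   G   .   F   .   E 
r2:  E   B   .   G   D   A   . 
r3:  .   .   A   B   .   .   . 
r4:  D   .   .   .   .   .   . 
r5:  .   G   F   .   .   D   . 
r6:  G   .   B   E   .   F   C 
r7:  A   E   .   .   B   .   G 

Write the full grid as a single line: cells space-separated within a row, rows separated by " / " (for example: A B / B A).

C A G D F B E / E B C G D A F / F C A B G E D / D F E A C G B / B G F C E D A / G D B E A F C / A E D F B C G

row 2 has {A,B,D,E,G}; column 3 has {A,B,F,G} — only C is left for (r2,c3).
row 2 has {A,B,C,D,E,G}; column 7 has {C,E,G} — only F is left for (r2,c7).
row 3 has {A,B}; column 7 has {C,E,F,G} — only D is left for (r3,c7).
row 4 has {D}; column 3 has {A,B,C,F,G} — only E is left for (r4,c3).
row 6 has {B,C,E,F,G}; column 5 has {B,D,F} — only A is left for (r6,c5).
row 7 has {A,B,E,G}; column 3 has {A,B,C,E,F,G} — only D is left for (r7,c3).
row 7 has {A,B,D,E,G}; column 6 has {A,D,F} — only C is left for (r7,c6).
row 1 has {E,F,G}; column 6 has {A,C,D,F} — only B is left for (r1,c6).
row 4 has {D,E}; column 6 has {A,B,C,D,F} — only G is left for (r4,c6).
row 6 has {A,B,C,E,F,G}; column 2 has {B,E,G} — only D is left for (r6,c2).
row 7 has {A,B,C,D,E,G}; column 4 has {B,E,G} — only F is left for (r7,c4).
row 1 has {B,E,F,G}; column 1 has {A,D,E,G} — only C is left for (r1,c1).
row 1 has {B,C,E,F,G}; column 2 has {B,D,E,G} — only A is left for (r1,c2).
row 1 has {A,B,C,E,F,G}; column 4 has {B,E,F,G} — only D is left for (r1,c4).
row 3 has {A,B,D}; column 1 has {A,C,D,E,G} — only F is left for (r3,c1).
row 3 has {A,B,D,F}; column 2 has {A,B,D,E,G} — only C is left for (r3,c2).
row 3 has {A,B,C,D,F}; column 6 has {A,B,C,D,F,G} — only E is left for (r3,c6).
row 4 has {D,E,G}; column 2 has {A,B,C,D,E,G} — only F is left for (r4,c2).
row 4 has {D,E,F,G}; column 5 has {A,B,D,F} — only C is left for (r4,c5).
row 5 has {D,F,G}; column 1 has {A,C,D,E,F,G} — only B is left for (r5,c1).
row 5 has {B,D,F,G}; column 5 has {A,B,C,D,F} — only E is left for (r5,c5).
row 5 has {B,D,E,F,G}; column 7 has {C,D,E,F,G} — only A is left for (r5,c7).
row 3 has {A,B,C,D,E,F}; column 5 has {A,B,C,D,E,F} — only G is left for (r3,c5).
row 4 has {C,D,E,F,G}; column 4 has {B,D,E,F,G} — only A is left for (r4,c4).
row 4 has {A,C,D,E,F,G}; column 7 has {A,C,D,E,F,G} — only B is left for (r4,c7).
row 5 has {A,B,D,E,F,G}; column 4 has {A,B,D,E,F,G} — only C is left for (r5,c4).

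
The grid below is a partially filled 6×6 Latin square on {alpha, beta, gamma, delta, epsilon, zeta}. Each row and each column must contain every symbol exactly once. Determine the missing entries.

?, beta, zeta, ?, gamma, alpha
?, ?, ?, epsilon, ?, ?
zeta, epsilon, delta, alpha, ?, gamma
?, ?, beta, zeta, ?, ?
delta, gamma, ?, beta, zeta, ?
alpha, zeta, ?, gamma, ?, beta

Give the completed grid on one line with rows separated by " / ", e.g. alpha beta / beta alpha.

(r1,c1) = epsilon
(r1,c4) = delta
(r3,c5) = beta
(r4,c1) = gamma
(r5,c6) = epsilon
(r6,c3) = epsilon
(r6,c5) = delta
(r2,c1) = beta
(r2,c5) = alpha
(r4,c5) = epsilon
(r4,c6) = delta
(r5,c3) = alpha
(r2,c2) = delta
(r2,c3) = gamma
(r2,c6) = zeta
(r4,c2) = alpha

epsilon beta zeta delta gamma alpha / beta delta gamma epsilon alpha zeta / zeta epsilon delta alpha beta gamma / gamma alpha beta zeta epsilon delta / delta gamma alpha beta zeta epsilon / alpha zeta epsilon gamma delta beta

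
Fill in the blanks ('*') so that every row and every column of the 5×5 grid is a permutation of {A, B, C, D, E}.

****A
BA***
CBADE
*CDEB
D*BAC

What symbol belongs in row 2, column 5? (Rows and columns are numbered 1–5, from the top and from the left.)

D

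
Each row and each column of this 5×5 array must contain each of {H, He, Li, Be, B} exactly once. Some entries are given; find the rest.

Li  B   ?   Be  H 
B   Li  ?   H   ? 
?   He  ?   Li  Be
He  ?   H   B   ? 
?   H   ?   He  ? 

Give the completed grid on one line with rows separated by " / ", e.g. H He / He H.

Li B He Be H / B Li Be H He / H He B Li Be / He Be H B Li / Be H Li He B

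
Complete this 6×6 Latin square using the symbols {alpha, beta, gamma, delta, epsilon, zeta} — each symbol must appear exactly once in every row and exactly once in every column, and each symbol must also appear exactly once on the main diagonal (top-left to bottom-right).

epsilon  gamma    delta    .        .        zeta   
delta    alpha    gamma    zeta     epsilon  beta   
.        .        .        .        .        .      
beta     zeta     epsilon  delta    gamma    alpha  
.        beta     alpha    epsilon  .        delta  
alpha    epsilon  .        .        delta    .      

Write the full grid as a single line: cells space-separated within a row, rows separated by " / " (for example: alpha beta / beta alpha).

row 3 is empty so far; column 2 has {alpha,beta,gamma,epsilon,zeta} — only delta is left for (r3,c2).
row 5 has {alpha,beta,delta,epsilon}; column 5 has {gamma,delta,epsilon}; the diagonal has {alpha,delta,epsilon} — only zeta is left for (r5,c5).
row 6 has {alpha,delta,epsilon}; column 6 has {alpha,beta,delta,zeta}; the diagonal has {alpha,delta,epsilon,zeta} — only gamma is left for (r6,c6).
row 3 has {delta}; column 3 has {alpha,gamma,delta,epsilon}; the diagonal has {alpha,gamma,delta,epsilon,zeta} — only beta is left for (r3,c3).
row 3 has {beta,delta}; column 5 has {gamma,delta,epsilon,zeta} — only alpha is left for (r3,c5).
row 3 has {alpha,beta,delta}; column 6 has {alpha,beta,gamma,delta,zeta} — only epsilon is left for (r3,c6).
row 5 has {alpha,beta,delta,epsilon,zeta}; column 1 has {alpha,beta,delta,epsilon} — only gamma is left for (r5,c1).
row 6 has {alpha,gamma,delta,epsilon}; column 3 has {alpha,beta,gamma,delta,epsilon} — only zeta is left for (r6,c3).
row 6 has {alpha,gamma,delta,epsilon,zeta}; column 4 has {delta,epsilon,zeta} — only beta is left for (r6,c4).
row 1 has {gamma,delta,epsilon,zeta}; column 4 has {beta,delta,epsilon,zeta} — only alpha is left for (r1,c4).
row 1 has {alpha,gamma,delta,epsilon,zeta}; column 5 has {alpha,gamma,delta,epsilon,zeta} — only beta is left for (r1,c5).
row 3 has {alpha,beta,delta,epsilon}; column 1 has {alpha,beta,gamma,delta,epsilon} — only zeta is left for (r3,c1).
row 3 has {alpha,beta,delta,epsilon,zeta}; column 4 has {alpha,beta,delta,epsilon,zeta} — only gamma is left for (r3,c4).

epsilon gamma delta alpha beta zeta / delta alpha gamma zeta epsilon beta / zeta delta beta gamma alpha epsilon / beta zeta epsilon delta gamma alpha / gamma beta alpha epsilon zeta delta / alpha epsilon zeta beta delta gamma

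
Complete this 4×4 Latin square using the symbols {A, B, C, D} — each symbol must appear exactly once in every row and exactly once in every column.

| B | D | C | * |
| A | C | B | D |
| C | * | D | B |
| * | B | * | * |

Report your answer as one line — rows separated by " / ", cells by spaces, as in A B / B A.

B D C A / A C B D / C A D B / D B A C

Cell (r1,c4): row 1 has {B,C,D}; column 4 has {B,D} → A.
Cell (r3,c2): row 3 has {B,C,D}; column 2 has {B,C,D} → A.
Cell (r4,c1): row 4 has {B}; column 1 has {A,B,C} → D.
Cell (r4,c3): row 4 has {B,D}; column 3 has {B,C,D} → A.
Cell (r4,c4): row 4 has {A,B,D}; column 4 has {A,B,D} → C.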